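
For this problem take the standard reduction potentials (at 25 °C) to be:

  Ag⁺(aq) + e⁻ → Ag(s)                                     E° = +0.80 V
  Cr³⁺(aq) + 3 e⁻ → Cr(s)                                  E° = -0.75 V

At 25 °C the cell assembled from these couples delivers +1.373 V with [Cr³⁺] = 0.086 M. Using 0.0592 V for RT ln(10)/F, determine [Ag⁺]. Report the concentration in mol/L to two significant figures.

0.00045 M

Ag⁺/Ag is the cathode, Cr³⁺/Cr the anode: E°cell = +1.55 V, n = 3.
Overall reaction: 3 Ag⁺(aq) + Cr(s) → 3 Ag(s) + Cr³⁺(aq); Q = [Cr³⁺]^1/[Ag⁺]^3.
From E = E° − (0.0592/n) log Q: log Q = (E° − E)·n/0.0592 = (+1.55 − (+1.373))·3/0.0592 = 8.9696.
So 3·log[Ag⁺] = 1·log(0.086) − log Q = -1.0655 − (8.9696) = -10.0351; log[Ag⁺] = -10.0351 / 3 = -3.3450; [Ag⁺] = 10^(-3.3450) ≈ 0.00045 M.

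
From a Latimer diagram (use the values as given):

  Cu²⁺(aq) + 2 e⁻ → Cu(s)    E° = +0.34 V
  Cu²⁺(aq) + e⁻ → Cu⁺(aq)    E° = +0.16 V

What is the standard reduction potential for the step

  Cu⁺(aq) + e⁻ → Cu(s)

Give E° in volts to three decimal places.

Sequential free energies add, so n₃E°₃ = n₁E°₁ + n₂E°₂.
With n₃ = 2, and the known step contributing 1×(+0.16) V, the unknown satisfies 1·E° = 2×(+0.34) − 1×(+0.16) = +0.520.
E° = +0.520 / 1 = +0.520 V.

+0.520 V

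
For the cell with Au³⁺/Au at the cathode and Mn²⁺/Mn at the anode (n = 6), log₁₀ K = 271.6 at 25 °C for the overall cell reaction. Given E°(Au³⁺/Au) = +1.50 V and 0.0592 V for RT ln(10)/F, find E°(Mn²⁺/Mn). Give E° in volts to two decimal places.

-1.18 V

E°cell = (0.0592/n)·log K = (0.0592/6)(271.6) = +2.680 V.
Since Au³⁺/Au is the cathode and Mn²⁺/Mn the anode, E°cell = E°(Au³⁺/Au) − E°(Mn²⁺/Mn).
So E°(Mn²⁺/Mn) = E°(Au³⁺/Au) − E°cell = (+1.50) − (+2.680) = -1.18 V.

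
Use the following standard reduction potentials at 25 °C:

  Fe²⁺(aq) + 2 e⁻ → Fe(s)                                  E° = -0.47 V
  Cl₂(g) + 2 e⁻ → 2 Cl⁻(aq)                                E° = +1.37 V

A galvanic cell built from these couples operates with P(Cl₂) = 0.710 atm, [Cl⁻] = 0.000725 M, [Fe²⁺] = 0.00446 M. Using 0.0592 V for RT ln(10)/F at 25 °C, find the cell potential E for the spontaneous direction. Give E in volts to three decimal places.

Cl₂/Cl⁻ is the cathode (higher E°), Fe²⁺/Fe the anode: E°cell = +1.37 − (-0.47) = +1.84 V, n = 2.
Overall: Cl₂(g) + Fe(s) → 2 Cl⁻(aq) + Fe²⁺(aq)
Q = [Cl⁻]^2·[Fe²⁺] / (P(Cl₂)); log Q = -8.481.
E = E° − (0.0592/n) log Q = +1.84 − (0.0592/2)(-8.481) = +2.091 V.

+2.091 V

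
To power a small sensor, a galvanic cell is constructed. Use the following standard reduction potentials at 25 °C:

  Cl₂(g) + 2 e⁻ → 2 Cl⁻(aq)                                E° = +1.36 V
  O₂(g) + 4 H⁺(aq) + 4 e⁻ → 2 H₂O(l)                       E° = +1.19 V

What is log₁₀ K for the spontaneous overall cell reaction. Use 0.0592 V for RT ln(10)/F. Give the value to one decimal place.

Cathode: Cl₂/Cl⁻; anode: O₂/H₂O. E°cell = +0.17 V, n = 4.
log K = nE°cell / 0.0592 = (4)(+0.17) / 0.0592 = 11.5.

11.5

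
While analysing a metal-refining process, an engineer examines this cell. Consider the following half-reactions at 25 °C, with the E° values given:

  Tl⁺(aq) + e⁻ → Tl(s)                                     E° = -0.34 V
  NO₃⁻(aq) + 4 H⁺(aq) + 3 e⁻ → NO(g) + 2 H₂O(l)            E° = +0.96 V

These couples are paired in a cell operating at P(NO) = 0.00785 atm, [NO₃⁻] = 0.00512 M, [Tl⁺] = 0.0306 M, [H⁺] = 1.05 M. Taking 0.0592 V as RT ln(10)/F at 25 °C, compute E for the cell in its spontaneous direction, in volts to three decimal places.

NO₃⁻/NO is the cathode (higher E°), Tl⁺/Tl the anode: E°cell = +0.96 − (-0.34) = +1.30 V, n = 3.
Overall: NO₃⁻(aq) + 4 H⁺(aq) + 3 Tl(s) → NO(g) + 2 H₂O(l) + 3 Tl⁺(aq)
Q = P(NO)·[Tl⁺]^3 / ([NO₃⁻]·[H⁺]^4); log Q = -4.442.
E = E° − (0.0592/n) log Q = +1.30 − (0.0592/3)(-4.442) = +1.388 V.

+1.388 V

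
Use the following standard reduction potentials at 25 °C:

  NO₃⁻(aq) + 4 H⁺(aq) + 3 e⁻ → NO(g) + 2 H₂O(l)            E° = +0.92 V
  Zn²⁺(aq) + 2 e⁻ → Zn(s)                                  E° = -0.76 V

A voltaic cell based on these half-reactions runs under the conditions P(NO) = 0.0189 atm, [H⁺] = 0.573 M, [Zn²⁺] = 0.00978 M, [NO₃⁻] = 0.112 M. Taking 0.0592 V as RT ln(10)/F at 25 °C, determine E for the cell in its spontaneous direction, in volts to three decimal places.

+1.736 V

NO₃⁻/NO is the cathode (higher E°), Zn²⁺/Zn the anode: E°cell = +0.92 − (-0.76) = +1.68 V, n = 6.
Overall: 2 NO₃⁻(aq) + 8 H⁺(aq) + 3 Zn(s) → 2 NO(g) + 4 H₂O(l) + 3 Zn²⁺(aq)
Q = P(NO)^2·[Zn²⁺]^3 / ([NO₃⁻]^2·[H⁺]^8); log Q = -5.640.
E = E° − (0.0592/n) log Q = +1.68 − (0.0592/6)(-5.640) = +1.736 V.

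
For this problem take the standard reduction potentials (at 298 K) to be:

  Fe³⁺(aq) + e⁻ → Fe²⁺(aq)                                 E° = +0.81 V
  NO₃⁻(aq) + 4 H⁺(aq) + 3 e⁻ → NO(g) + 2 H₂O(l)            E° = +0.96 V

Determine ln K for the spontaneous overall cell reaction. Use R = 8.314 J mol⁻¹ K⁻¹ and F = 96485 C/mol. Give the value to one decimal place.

17.5

Cathode: NO₃⁻/NO; anode: Fe³⁺/Fe²⁺. E°cell = (+0.96) − (+0.81) = +0.15 V, with n = 3.
ΔG° = −nFE° = −RT ln K, so ln K = nFE°/(RT) = (3)(96485)(+0.15) / ((8.314)(298)) = 17.525.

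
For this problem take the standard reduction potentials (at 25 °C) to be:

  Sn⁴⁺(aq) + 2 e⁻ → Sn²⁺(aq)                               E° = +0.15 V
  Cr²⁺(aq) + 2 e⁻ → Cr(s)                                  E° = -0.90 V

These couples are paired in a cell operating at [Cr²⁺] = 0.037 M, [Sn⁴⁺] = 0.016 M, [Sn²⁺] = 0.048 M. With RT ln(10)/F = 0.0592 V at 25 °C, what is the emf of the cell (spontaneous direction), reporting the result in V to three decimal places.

Sn⁴⁺/Sn²⁺ is the cathode (higher E°), Cr²⁺/Cr the anode: E°cell = +0.15 − (-0.90) = +1.05 V, n = 2.
Overall: Sn⁴⁺(aq) + Cr(s) → Sn²⁺(aq) + Cr²⁺(aq)
Q = [Sn²⁺]·[Cr²⁺] / ([Sn⁴⁺]); log Q = -0.955.
E = E° − (0.0592/n) log Q = +1.05 − (0.0592/2)(-0.955) = +1.078 V.

+1.078 V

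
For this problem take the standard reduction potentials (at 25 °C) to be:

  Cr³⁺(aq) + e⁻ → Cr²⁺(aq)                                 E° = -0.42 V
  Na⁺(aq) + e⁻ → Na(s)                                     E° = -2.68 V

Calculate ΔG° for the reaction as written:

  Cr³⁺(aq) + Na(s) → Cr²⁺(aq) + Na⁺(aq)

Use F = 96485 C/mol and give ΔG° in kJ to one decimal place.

As written, Cr³⁺/Cr²⁺ is reduced (cathode) and Na⁺/Na is oxidised (anode), so E°cell = (-0.42) − (-2.68) = +2.26 V.
Balancing electrons gives n = 1.
ΔG° = −nFE° = −(1)(96485)(+2.26) = -218,056 J = -218.1 kJ.

-218.1 kJ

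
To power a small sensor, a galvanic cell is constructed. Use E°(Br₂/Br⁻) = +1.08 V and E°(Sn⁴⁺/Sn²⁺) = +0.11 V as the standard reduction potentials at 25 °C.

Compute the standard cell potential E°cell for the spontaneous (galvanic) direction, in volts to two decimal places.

The Br₂/Br⁻ couple has the higher reduction potential, so it is the cathode; Sn⁴⁺/Sn²⁺ is oxidised at the anode.
E°cell = E°(cathode) − E°(anode) = (+1.08) − (+0.11) = +0.97 V.

+0.97 V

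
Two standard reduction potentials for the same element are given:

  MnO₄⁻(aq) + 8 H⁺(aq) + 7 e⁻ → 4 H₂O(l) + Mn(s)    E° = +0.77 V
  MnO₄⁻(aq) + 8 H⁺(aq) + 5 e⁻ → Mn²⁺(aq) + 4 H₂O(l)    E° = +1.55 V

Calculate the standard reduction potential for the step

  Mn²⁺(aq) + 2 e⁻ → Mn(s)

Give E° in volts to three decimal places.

Sequential free energies add, so n₃E°₃ = n₁E°₁ + n₂E°₂.
With n₃ = 7, and the known step contributing 5×(+1.55) V, the unknown satisfies 2·E° = 7×(+0.77) − 5×(+1.55) = -2.360.
E° = -2.360 / 2 = -1.180 V.

-1.180 V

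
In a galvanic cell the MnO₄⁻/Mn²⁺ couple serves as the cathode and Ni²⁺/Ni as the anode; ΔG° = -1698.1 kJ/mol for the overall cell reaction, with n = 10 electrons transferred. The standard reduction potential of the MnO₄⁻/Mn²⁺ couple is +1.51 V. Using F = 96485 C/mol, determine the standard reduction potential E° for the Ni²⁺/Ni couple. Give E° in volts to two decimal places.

E°cell = −ΔG°/(nF) = −(-1698.1×10³)/((10)(96485)) = +1.760 V.
Since MnO₄⁻/Mn²⁺ is the cathode and Ni²⁺/Ni the anode, E°cell = E°(MnO₄⁻/Mn²⁺) − E°(Ni²⁺/Ni).
So E°(Ni²⁺/Ni) = E°(MnO₄⁻/Mn²⁺) − E°cell = (+1.51) − (+1.760) = -0.25 V.

-0.25 V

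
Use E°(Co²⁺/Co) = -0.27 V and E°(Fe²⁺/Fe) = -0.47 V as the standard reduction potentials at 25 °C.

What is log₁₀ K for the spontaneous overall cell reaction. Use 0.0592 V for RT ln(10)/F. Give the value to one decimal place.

Cathode: Co²⁺/Co; anode: Fe²⁺/Fe. E°cell = +0.20 V, n = 2.
log K = nE°cell / 0.0592 = (2)(+0.20) / 0.0592 = 6.8.

6.8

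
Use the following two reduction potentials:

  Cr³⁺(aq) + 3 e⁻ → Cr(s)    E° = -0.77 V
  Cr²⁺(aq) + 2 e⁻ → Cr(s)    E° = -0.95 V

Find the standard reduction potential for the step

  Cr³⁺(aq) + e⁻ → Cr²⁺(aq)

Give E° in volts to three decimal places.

Sequential free energies add, so n₃E°₃ = n₁E°₁ + n₂E°₂.
With n₃ = 3, and the known step contributing 2×(-0.95) V, the unknown satisfies 1·E° = 3×(-0.77) − 2×(-0.95) = -0.410.
E° = -0.410 / 1 = -0.410 V.

-0.410 V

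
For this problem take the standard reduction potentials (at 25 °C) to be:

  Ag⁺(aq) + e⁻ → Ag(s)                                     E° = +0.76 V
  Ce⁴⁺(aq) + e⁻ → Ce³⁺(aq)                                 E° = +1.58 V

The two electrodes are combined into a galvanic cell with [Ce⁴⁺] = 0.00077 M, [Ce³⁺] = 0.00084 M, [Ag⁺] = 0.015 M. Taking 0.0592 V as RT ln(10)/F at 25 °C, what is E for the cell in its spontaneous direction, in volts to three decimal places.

+0.926 V

Ce⁴⁺/Ce³⁺ is the cathode (higher E°), Ag⁺/Ag the anode: E°cell = +1.58 − (+0.76) = +0.82 V, n = 1.
Overall: Ce⁴⁺(aq) + Ag(s) → Ce³⁺(aq) + Ag⁺(aq)
Q = [Ce³⁺]·[Ag⁺] / ([Ce⁴⁺]); log Q = -1.786.
E = E° − (0.0592/n) log Q = +0.82 − (0.0592/1)(-1.786) = +0.926 V.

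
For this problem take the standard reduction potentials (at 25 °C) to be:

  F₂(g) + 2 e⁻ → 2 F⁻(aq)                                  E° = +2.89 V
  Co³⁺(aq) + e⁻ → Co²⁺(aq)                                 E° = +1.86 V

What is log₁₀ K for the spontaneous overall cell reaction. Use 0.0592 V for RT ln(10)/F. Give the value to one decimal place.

34.8

Cathode: F₂/F⁻; anode: Co³⁺/Co²⁺. E°cell = +1.03 V, n = 2.
log K = nE°cell / 0.0592 = (2)(+1.03) / 0.0592 = 34.8.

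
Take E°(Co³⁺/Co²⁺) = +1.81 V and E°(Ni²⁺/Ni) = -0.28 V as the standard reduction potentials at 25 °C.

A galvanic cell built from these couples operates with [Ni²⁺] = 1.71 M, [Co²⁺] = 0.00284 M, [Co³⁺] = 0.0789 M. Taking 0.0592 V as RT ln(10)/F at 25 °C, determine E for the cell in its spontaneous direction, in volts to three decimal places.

Co³⁺/Co²⁺ is the cathode (higher E°), Ni²⁺/Ni the anode: E°cell = +1.81 − (-0.28) = +2.09 V, n = 2.
Overall: 2 Co³⁺(aq) + Ni(s) → 2 Co²⁺(aq) + Ni²⁺(aq)
Q = [Co²⁺]^2·[Ni²⁺] / ([Co³⁺]^2); log Q = -2.655.
E = E° − (0.0592/n) log Q = +2.09 − (0.0592/2)(-2.655) = +2.169 V.

+2.169 V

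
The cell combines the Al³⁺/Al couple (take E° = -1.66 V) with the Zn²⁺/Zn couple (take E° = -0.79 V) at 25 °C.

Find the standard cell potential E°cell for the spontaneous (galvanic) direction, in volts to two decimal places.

+0.87 V

The Zn²⁺/Zn couple has the higher reduction potential, so it is the cathode; Al³⁺/Al is oxidised at the anode.
E°cell = E°(cathode) − E°(anode) = (-0.79) − (-1.66) = +0.87 V.
Since E°cell > 0, the reaction is spontaneous under standard conditions.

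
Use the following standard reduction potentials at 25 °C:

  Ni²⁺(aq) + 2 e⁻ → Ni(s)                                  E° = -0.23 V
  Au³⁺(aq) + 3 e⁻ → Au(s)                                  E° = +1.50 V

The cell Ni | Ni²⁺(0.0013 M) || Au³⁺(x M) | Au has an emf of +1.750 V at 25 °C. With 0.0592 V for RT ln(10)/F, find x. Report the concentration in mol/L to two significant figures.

Au³⁺/Au is the cathode, Ni²⁺/Ni the anode: E°cell = +1.73 V, n = 6.
Overall reaction: 2 Au³⁺(aq) + 3 Ni(s) → 2 Au(s) + 3 Ni²⁺(aq); Q = [Ni²⁺]^3/[Au³⁺]^2.
From E = E° − (0.0592/n) log Q: log Q = (E° − E)·n/0.0592 = (+1.73 − (+1.750))·6/0.0592 = -2.0270.
So 2·log[Au³⁺] = 3·log(0.0013) − log Q = -8.6582 − (-2.0270) = -6.6312; log[Au³⁺] = -6.6312 / 2 = -3.3156; [Au³⁺] = 10^(-3.3156) ≈ 0.00048 M.

0.00048 M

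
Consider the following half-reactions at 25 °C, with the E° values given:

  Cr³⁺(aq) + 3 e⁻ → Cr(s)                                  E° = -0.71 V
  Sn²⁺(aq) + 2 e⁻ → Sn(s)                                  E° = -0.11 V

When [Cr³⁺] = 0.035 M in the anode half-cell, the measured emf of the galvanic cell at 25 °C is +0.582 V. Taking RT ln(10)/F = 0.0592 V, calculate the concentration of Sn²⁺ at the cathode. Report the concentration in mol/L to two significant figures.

Sn²⁺/Sn is the cathode, Cr³⁺/Cr the anode: E°cell = +0.60 V, n = 6.
Overall reaction: 3 Sn²⁺(aq) + 2 Cr(s) → 3 Sn(s) + 2 Cr³⁺(aq); Q = [Cr³⁺]^2/[Sn²⁺]^3.
From E = E° − (0.0592/n) log Q: log Q = (E° − E)·n/0.0592 = (+0.60 − (+0.582))·6/0.0592 = 1.8243.
So 3·log[Sn²⁺] = 2·log(0.035) − log Q = -2.9119 − (1.8243) = -4.7362; log[Sn²⁺] = -4.7362 / 3 = -1.5787; [Sn²⁺] = 10^(-1.5787) ≈ 0.026 M.

0.026 M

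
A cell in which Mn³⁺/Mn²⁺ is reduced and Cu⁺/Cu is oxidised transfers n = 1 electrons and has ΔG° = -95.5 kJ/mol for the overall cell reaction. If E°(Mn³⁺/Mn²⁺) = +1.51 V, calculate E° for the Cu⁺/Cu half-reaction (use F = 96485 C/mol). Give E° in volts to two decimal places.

E°cell = −ΔG°/(nF) = −(-95.5×10³)/((1)(96485)) = +0.990 V.
Since Mn³⁺/Mn²⁺ is the cathode and Cu⁺/Cu the anode, E°cell = E°(Mn³⁺/Mn²⁺) − E°(Cu⁺/Cu).
So E°(Cu⁺/Cu) = E°(Mn³⁺/Mn²⁺) − E°cell = (+1.51) − (+0.990) = +0.52 V.

+0.52 V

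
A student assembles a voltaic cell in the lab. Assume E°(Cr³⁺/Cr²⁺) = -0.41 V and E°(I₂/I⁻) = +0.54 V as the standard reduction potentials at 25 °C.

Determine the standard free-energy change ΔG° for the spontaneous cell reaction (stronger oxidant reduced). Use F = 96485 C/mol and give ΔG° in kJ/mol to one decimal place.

I₂/I⁻ (E° = +0.54 V) is the cathode; Cr³⁺/Cr²⁺ (E° = -0.41 V) is the anode, so E°cell = +0.95 V.
Balancing electrons gives n = 2 (lcm of 2 and 1).
ΔG° = −nFE° = −(2)(96485)(+0.95) = -183,322 J = -183.3 kJ/mol.

-183.3 kJ/mol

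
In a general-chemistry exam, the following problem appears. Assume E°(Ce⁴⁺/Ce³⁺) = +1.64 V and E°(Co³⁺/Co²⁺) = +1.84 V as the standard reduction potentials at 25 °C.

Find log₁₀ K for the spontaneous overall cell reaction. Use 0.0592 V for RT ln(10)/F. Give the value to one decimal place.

3.4

Cathode: Co³⁺/Co²⁺; anode: Ce⁴⁺/Ce³⁺. E°cell = +0.20 V, n = 1.
log K = nE°cell / 0.0592 = (1)(+0.20) / 0.0592 = 3.4.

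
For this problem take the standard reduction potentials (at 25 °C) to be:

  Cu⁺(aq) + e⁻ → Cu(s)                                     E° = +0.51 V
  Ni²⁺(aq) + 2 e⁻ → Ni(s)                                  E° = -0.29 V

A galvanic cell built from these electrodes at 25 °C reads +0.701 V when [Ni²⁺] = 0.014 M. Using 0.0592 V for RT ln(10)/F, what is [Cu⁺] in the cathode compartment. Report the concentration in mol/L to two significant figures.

Cu⁺/Cu is the cathode, Ni²⁺/Ni the anode: E°cell = +0.80 V, n = 2.
Overall reaction: 2 Cu⁺(aq) + Ni(s) → 2 Cu(s) + Ni²⁺(aq); Q = [Ni²⁺]^1/[Cu⁺]^2.
From E = E° − (0.0592/n) log Q: log Q = (E° − E)·n/0.0592 = (+0.80 − (+0.701))·2/0.0592 = 3.3446.
So 2·log[Cu⁺] = 1·log(0.014) − log Q = -1.8539 − (3.3446) = -5.1985; log[Cu⁺] = -5.1985 / 2 = -2.5993; [Cu⁺] = 10^(-2.5993) ≈ 0.0025 M.

0.0025 M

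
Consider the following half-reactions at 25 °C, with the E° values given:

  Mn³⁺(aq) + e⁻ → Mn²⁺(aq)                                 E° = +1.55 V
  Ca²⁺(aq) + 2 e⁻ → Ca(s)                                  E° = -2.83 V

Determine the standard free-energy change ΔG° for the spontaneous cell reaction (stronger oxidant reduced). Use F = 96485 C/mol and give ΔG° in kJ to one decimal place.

Mn³⁺/Mn²⁺ (E° = +1.55 V) is the cathode; Ca²⁺/Ca (E° = -2.83 V) is the anode, so E°cell = +4.38 V.
Balancing electrons gives n = 2 (lcm of 1 and 2).
ΔG° = −nFE° = −(2)(96485)(+4.38) = -845,209 J = -845.2 kJ.

-845.2 kJ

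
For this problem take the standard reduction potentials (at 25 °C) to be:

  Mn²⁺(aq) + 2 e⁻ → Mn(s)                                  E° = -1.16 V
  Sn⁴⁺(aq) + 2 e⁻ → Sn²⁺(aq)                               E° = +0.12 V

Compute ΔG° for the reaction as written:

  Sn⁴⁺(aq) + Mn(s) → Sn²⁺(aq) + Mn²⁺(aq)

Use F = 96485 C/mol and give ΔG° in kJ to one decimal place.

-247.0 kJ

As written, Sn⁴⁺/Sn²⁺ is reduced (cathode) and Mn²⁺/Mn is oxidised (anode), so E°cell = (+0.12) − (-1.16) = +1.28 V.
Balancing electrons gives n = 2.
ΔG° = −nFE° = −(2)(96485)(+1.28) = -247,002 J = -247.0 kJ.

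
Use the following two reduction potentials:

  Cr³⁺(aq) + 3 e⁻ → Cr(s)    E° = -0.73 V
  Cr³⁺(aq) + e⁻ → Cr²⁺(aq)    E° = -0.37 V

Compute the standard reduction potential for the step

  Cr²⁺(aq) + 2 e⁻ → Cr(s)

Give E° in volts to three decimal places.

-0.910 V

Sequential free energies add, so n₃E°₃ = n₁E°₁ + n₂E°₂.
With n₃ = 3, and the known step contributing 1×(-0.37) V, the unknown satisfies 2·E° = 3×(-0.73) − 1×(-0.37) = -1.820.
E° = -1.820 / 2 = -0.910 V.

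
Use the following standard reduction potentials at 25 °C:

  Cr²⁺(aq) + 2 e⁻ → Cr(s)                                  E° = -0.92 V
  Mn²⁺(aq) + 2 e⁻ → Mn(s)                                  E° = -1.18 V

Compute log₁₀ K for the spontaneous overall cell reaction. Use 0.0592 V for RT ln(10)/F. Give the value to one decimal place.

Cathode: Cr²⁺/Cr; anode: Mn²⁺/Mn. E°cell = +0.26 V, n = 2.
log K = nE°cell / 0.0592 = (2)(+0.26) / 0.0592 = 8.8.

8.8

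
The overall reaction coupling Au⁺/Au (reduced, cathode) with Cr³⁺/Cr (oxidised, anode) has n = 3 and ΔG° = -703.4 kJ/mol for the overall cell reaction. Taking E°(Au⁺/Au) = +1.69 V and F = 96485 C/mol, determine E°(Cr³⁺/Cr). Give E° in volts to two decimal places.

-0.74 V

E°cell = −ΔG°/(nF) = −(-703.4×10³)/((3)(96485)) = +2.430 V.
Since Au⁺/Au is the cathode and Cr³⁺/Cr the anode, E°cell = E°(Au⁺/Au) − E°(Cr³⁺/Cr).
So E°(Cr³⁺/Cr) = E°(Au⁺/Au) − E°cell = (+1.69) − (+2.430) = -0.74 V.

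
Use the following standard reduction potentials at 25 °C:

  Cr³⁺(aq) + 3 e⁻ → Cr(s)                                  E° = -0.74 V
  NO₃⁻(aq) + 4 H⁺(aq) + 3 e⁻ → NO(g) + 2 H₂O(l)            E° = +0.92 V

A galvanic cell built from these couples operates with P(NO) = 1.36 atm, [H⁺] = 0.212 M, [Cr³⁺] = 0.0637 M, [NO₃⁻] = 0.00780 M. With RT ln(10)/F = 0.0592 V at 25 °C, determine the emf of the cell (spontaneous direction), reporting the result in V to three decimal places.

NO₃⁻/NO is the cathode (higher E°), Cr³⁺/Cr the anode: E°cell = +0.92 − (-0.74) = +1.66 V, n = 3.
Overall: NO₃⁻(aq) + 4 H⁺(aq) + Cr(s) → NO(g) + 2 H₂O(l) + Cr³⁺(aq)
Q = P(NO)·[Cr³⁺] / ([NO₃⁻]·[H⁺]^4); log Q = 3.740.
E = E° − (0.0592/n) log Q = +1.66 − (0.0592/3)(3.740) = +1.586 V.

+1.586 V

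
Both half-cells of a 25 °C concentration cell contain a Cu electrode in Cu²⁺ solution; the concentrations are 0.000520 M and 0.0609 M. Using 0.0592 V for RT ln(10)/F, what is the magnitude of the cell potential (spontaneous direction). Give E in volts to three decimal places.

+0.061 V

For a concentration cell E°cell = 0. The 0.0609 M side is the cathode (reduction is favoured where [Cu²⁺] is higher).
With n = 2, E = −(0.0592/2) log([Cu²⁺]ₐₙ/[Cu²⁺]꜀ₐₜ) = −(0.0592/2) log(0.00052/0.0609) = −(0.0592/2)(-2.069) = +0.061 V.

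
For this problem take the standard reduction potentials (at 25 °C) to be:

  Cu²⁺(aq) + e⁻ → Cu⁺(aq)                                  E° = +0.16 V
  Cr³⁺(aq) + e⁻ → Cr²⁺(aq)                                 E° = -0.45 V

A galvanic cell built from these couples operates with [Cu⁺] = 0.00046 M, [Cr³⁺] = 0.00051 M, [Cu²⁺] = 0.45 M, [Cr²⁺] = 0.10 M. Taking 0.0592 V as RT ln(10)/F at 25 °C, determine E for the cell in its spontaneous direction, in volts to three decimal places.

+0.923 V

Cu²⁺/Cu⁺ is the cathode (higher E°), Cr³⁺/Cr²⁺ the anode: E°cell = +0.16 − (-0.45) = +0.61 V, n = 1.
Overall: Cu²⁺(aq) + Cr²⁺(aq) → Cu⁺(aq) + Cr³⁺(aq)
Q = [Cu⁺]·[Cr³⁺] / ([Cu²⁺]·[Cr²⁺]); log Q = -5.283.
E = E° − (0.0592/n) log Q = +0.61 − (0.0592/1)(-5.283) = +0.923 V.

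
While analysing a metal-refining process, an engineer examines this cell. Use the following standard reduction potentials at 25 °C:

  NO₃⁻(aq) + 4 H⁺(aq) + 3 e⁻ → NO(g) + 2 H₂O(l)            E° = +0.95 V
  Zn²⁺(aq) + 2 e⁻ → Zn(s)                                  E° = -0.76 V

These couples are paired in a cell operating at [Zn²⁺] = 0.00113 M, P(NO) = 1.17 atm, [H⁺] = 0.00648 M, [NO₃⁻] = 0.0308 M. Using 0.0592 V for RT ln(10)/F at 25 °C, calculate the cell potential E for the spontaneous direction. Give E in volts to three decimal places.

NO₃⁻/NO is the cathode (higher E°), Zn²⁺/Zn the anode: E°cell = +0.95 − (-0.76) = +1.71 V, n = 6.
Overall: 2 NO₃⁻(aq) + 8 H⁺(aq) + 3 Zn(s) → 2 NO(g) + 4 H₂O(l) + 3 Zn²⁺(aq)
Q = P(NO)^2·[Zn²⁺]^3 / ([NO₃⁻]^2·[H⁺]^8); log Q = 11.826.
E = E° − (0.0592/n) log Q = +1.71 − (0.0592/6)(11.826) = +1.593 V.

+1.593 V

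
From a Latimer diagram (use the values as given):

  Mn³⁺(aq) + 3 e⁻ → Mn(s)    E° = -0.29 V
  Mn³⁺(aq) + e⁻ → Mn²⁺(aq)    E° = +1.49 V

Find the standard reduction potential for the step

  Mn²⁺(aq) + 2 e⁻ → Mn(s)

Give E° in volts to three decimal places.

-1.180 V

Sequential free energies add, so n₃E°₃ = n₁E°₁ + n₂E°₂.
With n₃ = 3, and the known step contributing 1×(+1.49) V, the unknown satisfies 2·E° = 3×(-0.29) − 1×(+1.49) = -2.360.
E° = -2.360 / 2 = -1.180 V.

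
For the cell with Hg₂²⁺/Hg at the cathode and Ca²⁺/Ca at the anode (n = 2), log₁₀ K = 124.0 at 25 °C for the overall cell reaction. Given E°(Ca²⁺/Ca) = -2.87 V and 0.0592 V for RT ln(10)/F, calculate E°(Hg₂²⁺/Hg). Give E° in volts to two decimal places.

+0.80 V

E°cell = (0.0592/n)·log K = (0.0592/2)(124.0) = +3.670 V.
Since Hg₂²⁺/Hg is the cathode and Ca²⁺/Ca the anode, E°cell = E°(Hg₂²⁺/Hg) − E°(Ca²⁺/Ca).
So E°(Hg₂²⁺/Hg) = E°cell + E°(Ca²⁺/Ca) = +3.670 + (-2.87) = +0.80 V.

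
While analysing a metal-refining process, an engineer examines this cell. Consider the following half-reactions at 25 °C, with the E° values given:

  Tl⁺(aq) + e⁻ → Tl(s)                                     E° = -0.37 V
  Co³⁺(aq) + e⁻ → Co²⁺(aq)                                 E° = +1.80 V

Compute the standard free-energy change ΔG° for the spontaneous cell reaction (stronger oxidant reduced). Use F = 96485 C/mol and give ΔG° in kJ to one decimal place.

Co³⁺/Co²⁺ (E° = +1.80 V) is the cathode; Tl⁺/Tl (E° = -0.37 V) is the anode, so E°cell = +2.17 V.
Balancing electrons gives n = 1 (lcm of 1 and 1).
ΔG° = −nFE° = −(1)(96485)(+2.17) = -209,372 J = -209.4 kJ.

-209.4 kJ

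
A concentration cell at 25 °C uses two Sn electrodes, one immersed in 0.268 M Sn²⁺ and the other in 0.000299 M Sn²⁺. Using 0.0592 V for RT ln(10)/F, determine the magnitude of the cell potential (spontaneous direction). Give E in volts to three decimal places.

+0.087 V

For a concentration cell E°cell = 0. The 0.268 M side is the cathode (reduction is favoured where [Sn²⁺] is higher).
With n = 2, E = −(0.0592/2) log([Sn²⁺]ₐₙ/[Sn²⁺]꜀ₐₜ) = −(0.0592/2) log(0.000299/0.268) = −(0.0592/2)(-2.952) = +0.087 V.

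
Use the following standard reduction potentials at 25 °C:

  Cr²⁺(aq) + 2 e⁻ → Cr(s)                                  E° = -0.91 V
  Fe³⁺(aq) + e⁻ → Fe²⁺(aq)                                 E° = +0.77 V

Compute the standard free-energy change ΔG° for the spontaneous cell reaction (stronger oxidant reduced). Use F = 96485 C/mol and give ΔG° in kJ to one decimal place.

Fe³⁺/Fe²⁺ (E° = +0.77 V) is the cathode; Cr²⁺/Cr (E° = -0.91 V) is the anode, so E°cell = +1.68 V.
Balancing electrons gives n = 2 (lcm of 1 and 2).
ΔG° = −nFE° = −(2)(96485)(+1.68) = -324,190 J = -324.2 kJ.

-324.2 kJ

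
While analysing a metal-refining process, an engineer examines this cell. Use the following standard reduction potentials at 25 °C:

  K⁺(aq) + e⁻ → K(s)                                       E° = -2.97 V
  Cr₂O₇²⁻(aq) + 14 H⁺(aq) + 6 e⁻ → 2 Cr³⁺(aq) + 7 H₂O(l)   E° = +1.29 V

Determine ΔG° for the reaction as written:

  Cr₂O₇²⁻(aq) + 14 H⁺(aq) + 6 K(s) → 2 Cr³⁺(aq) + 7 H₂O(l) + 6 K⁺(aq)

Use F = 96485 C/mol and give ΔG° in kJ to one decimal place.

As written, Cr₂O₇²⁻/Cr³⁺ is reduced (cathode) and K⁺/K is oxidised (anode), so E°cell = (+1.29) − (-2.97) = +4.26 V.
Balancing electrons gives n = 6.
ΔG° = −nFE° = −(6)(96485)(+4.26) = -2,466,157 J = -2466.2 kJ.

-2466.2 kJ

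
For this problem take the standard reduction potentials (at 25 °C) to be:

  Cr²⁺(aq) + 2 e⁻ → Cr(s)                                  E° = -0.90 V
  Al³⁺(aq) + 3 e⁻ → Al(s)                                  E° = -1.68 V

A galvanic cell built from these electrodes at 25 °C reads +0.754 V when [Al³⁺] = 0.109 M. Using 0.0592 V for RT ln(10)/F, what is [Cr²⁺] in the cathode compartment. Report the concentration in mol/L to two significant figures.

0.030 M

Cr²⁺/Cr is the cathode, Al³⁺/Al the anode: E°cell = +0.78 V, n = 6.
Overall reaction: 3 Cr²⁺(aq) + 2 Al(s) → 3 Cr(s) + 2 Al³⁺(aq); Q = [Al³⁺]^2/[Cr²⁺]^3.
From E = E° − (0.0592/n) log Q: log Q = (E° − E)·n/0.0592 = (+0.78 − (+0.754))·6/0.0592 = 2.6351.
So 3·log[Cr²⁺] = 2·log(0.109) − log Q = -1.9251 − (2.6351) = -4.5602; log[Cr²⁺] = -4.5602 / 3 = -1.5201; [Cr²⁺] = 10^(-1.5201) ≈ 0.030 M.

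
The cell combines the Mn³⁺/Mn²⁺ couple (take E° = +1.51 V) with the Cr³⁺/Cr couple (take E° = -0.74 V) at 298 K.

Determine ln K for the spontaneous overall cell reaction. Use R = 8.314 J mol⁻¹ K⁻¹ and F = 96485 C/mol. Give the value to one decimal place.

Cathode: Mn³⁺/Mn²⁺; anode: Cr³⁺/Cr. E°cell = (+1.51) − (-0.74) = +2.25 V, with n = 3.
ΔG° = −nFE° = −RT ln K, so ln K = nFE°/(RT) = (3)(96485)(+2.25) / ((8.314)(298)) = 262.868.

262.9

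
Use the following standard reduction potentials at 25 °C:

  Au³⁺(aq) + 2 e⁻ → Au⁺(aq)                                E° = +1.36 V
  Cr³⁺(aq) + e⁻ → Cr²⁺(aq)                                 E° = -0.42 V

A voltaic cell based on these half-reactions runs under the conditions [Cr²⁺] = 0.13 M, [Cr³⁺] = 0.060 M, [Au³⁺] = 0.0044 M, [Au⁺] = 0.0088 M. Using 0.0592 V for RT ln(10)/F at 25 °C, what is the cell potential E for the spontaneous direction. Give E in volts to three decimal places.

Au³⁺/Au⁺ is the cathode (higher E°), Cr³⁺/Cr²⁺ the anode: E°cell = +1.36 − (-0.42) = +1.78 V, n = 2.
Overall: Au³⁺(aq) + 2 Cr²⁺(aq) → Au⁺(aq) + 2 Cr³⁺(aq)
Q = [Au⁺]·[Cr³⁺]^2 / ([Au³⁺]·[Cr²⁺]^2); log Q = -0.371.
E = E° − (0.0592/n) log Q = +1.78 − (0.0592/2)(-0.371) = +1.791 V.

+1.791 V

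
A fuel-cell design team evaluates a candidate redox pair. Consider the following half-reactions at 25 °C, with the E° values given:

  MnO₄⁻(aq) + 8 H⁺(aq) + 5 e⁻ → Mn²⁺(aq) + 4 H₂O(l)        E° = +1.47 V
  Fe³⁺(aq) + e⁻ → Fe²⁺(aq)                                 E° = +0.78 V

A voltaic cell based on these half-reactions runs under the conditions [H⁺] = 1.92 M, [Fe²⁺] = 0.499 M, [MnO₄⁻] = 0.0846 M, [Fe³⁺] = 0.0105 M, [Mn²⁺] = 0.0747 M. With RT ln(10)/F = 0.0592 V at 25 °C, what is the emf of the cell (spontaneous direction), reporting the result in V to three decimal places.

+0.817 V

MnO₄⁻/Mn²⁺ is the cathode (higher E°), Fe³⁺/Fe²⁺ the anode: E°cell = +1.47 − (+0.78) = +0.69 V, n = 5.
Overall: MnO₄⁻(aq) + 8 H⁺(aq) + 5 Fe²⁺(aq) → Mn²⁺(aq) + 4 H₂O(l) + 5 Fe³⁺(aq)
Q = [Mn²⁺]·[Fe³⁺]^5 / ([MnO₄⁻]·[H⁺]^8·[Fe²⁺]^5); log Q = -10.705.
E = E° − (0.0592/n) log Q = +0.69 − (0.0592/5)(-10.705) = +0.817 V.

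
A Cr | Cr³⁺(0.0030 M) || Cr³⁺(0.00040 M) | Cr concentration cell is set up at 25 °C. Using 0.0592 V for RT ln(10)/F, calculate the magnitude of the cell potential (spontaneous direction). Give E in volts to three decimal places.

For a concentration cell E°cell = 0. The 0.0030 M side is the cathode (reduction is favoured where [Cr³⁺] is higher).
With n = 3, E = −(0.0592/3) log([Cr³⁺]ₐₙ/[Cr³⁺]꜀ₐₜ) = −(0.0592/3) log(0.0004/0.003) = −(0.0592/3)(-0.875) = +0.017 V.

+0.017 V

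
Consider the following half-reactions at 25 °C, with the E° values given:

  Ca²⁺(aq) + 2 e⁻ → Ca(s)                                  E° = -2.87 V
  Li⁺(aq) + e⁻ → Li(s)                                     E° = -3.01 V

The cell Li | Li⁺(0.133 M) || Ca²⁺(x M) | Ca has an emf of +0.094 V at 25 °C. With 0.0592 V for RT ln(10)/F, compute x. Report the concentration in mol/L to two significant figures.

0.00049 M

Ca²⁺/Ca is the cathode, Li⁺/Li the anode: E°cell = +0.14 V, n = 2.
Overall reaction: Ca²⁺(aq) + 2 Li(s) → Ca(s) + 2 Li⁺(aq); Q = [Li⁺]^2/[Ca²⁺]^1.
From E = E° − (0.0592/n) log Q: log Q = (E° − E)·n/0.0592 = (+0.14 − (+0.094))·2/0.0592 = 1.5541.
So 1·log[Ca²⁺] = 2·log(0.133) − log Q = -1.7523 − (1.5541) = -3.3064; [Ca²⁺] = 10^(-3.3064) ≈ 0.00049 M.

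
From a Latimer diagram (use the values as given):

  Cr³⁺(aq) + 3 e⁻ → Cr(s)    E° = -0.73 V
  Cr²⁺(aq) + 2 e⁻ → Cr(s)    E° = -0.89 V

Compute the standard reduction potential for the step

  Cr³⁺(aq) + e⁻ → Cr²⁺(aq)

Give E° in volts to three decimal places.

-0.410 V

Sequential free energies add, so n₃E°₃ = n₁E°₁ + n₂E°₂.
With n₃ = 3, and the known step contributing 2×(-0.89) V, the unknown satisfies 1·E° = 3×(-0.73) − 2×(-0.89) = -0.410.
E° = -0.410 / 1 = -0.410 V.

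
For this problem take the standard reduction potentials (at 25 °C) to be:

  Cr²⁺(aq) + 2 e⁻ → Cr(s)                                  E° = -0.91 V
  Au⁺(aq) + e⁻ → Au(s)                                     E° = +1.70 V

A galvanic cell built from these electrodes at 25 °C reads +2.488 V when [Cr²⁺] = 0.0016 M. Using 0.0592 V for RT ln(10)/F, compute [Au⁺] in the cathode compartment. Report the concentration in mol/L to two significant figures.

0.00035 M

Au⁺/Au is the cathode, Cr²⁺/Cr the anode: E°cell = +2.61 V, n = 2.
Overall reaction: 2 Au⁺(aq) + Cr(s) → 2 Au(s) + Cr²⁺(aq); Q = [Cr²⁺]^1/[Au⁺]^2.
From E = E° − (0.0592/n) log Q: log Q = (E° − E)·n/0.0592 = (+2.61 − (+2.488))·2/0.0592 = 4.1216.
So 2·log[Au⁺] = 1·log(0.0016) − log Q = -2.7959 − (4.1216) = -6.9175; log[Au⁺] = -6.9175 / 2 = -3.4588; [Au⁺] = 10^(-3.4588) ≈ 0.00035 M.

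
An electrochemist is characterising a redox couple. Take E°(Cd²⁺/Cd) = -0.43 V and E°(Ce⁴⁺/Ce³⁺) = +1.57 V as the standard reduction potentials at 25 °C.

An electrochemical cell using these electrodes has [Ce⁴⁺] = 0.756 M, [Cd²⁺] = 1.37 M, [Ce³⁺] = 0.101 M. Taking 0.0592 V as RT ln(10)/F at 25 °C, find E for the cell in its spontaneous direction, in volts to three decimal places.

Ce⁴⁺/Ce³⁺ is the cathode (higher E°), Cd²⁺/Cd the anode: E°cell = +1.57 − (-0.43) = +2.00 V, n = 2.
Overall: 2 Ce⁴⁺(aq) + Cd(s) → 2 Ce³⁺(aq) + Cd²⁺(aq)
Q = [Ce³⁺]^2·[Cd²⁺] / ([Ce⁴⁺]^2); log Q = -1.612.
E = E° − (0.0592/n) log Q = +2.00 − (0.0592/2)(-1.612) = +2.048 V.

+2.048 V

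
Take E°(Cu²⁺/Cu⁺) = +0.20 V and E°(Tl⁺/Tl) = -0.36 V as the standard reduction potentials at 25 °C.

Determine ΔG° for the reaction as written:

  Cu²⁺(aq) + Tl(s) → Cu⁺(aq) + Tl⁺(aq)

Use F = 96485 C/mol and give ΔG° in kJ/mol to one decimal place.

-54.0 kJ/mol

As written, Cu²⁺/Cu⁺ is reduced (cathode) and Tl⁺/Tl is oxidised (anode), so E°cell = (+0.20) − (-0.36) = +0.56 V.
Balancing electrons gives n = 1.
ΔG° = −nFE° = −(1)(96485)(+0.56) = -54,032 J = -54.0 kJ/mol.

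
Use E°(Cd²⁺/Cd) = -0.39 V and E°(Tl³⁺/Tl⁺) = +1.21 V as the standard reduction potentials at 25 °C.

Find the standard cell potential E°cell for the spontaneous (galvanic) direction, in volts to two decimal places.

The Tl³⁺/Tl⁺ couple has the higher reduction potential, so it is the cathode; Cd²⁺/Cd is oxidised at the anode.
E°cell = E°(cathode) − E°(anode) = (+1.21) − (-0.39) = +1.60 V.
Since E°cell > 0, the reaction is spontaneous under standard conditions.

+1.60 V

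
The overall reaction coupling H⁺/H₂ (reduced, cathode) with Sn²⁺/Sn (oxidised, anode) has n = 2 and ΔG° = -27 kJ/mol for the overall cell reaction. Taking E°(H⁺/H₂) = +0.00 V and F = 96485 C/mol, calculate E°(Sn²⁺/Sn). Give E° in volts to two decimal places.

-0.14 V

E°cell = −ΔG°/(nF) = −(-27×10³)/((2)(96485)) = +0.140 V.
Since H⁺/H₂ is the cathode and Sn²⁺/Sn the anode, E°cell = E°(H⁺/H₂) − E°(Sn²⁺/Sn).
So E°(Sn²⁺/Sn) = E°(H⁺/H₂) − E°cell = (+0.00) − (+0.140) = -0.14 V.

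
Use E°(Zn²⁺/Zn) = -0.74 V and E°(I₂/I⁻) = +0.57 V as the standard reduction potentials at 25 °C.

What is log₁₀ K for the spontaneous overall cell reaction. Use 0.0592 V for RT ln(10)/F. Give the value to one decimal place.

44.3

Cathode: I₂/I⁻; anode: Zn²⁺/Zn. E°cell = +1.31 V, n = 2.
log K = nE°cell / 0.0592 = (2)(+1.31) / 0.0592 = 44.3.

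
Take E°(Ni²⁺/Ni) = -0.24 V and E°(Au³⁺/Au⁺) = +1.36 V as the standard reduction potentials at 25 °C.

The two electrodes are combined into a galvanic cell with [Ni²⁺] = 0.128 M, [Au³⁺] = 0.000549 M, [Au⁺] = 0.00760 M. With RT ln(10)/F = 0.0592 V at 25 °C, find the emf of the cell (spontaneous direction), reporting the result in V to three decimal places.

Au³⁺/Au⁺ is the cathode (higher E°), Ni²⁺/Ni the anode: E°cell = +1.36 − (-0.24) = +1.60 V, n = 2.
Overall: Au³⁺(aq) + Ni(s) → Au⁺(aq) + Ni²⁺(aq)
Q = [Au⁺]·[Ni²⁺] / ([Au³⁺]); log Q = 0.248.
E = E° − (0.0592/n) log Q = +1.60 − (0.0592/2)(0.248) = +1.593 V.

+1.593 V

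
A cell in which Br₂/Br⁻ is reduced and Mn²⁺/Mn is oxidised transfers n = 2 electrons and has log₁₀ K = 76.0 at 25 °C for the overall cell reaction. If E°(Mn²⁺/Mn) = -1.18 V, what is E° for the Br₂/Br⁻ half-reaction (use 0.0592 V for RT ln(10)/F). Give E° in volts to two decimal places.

E°cell = (0.0592/n)·log K = (0.0592/2)(76.0) = +2.250 V.
Since Br₂/Br⁻ is the cathode and Mn²⁺/Mn the anode, E°cell = E°(Br₂/Br⁻) − E°(Mn²⁺/Mn).
So E°(Br₂/Br⁻) = E°cell + E°(Mn²⁺/Mn) = +2.250 + (-1.18) = +1.07 V.

+1.07 V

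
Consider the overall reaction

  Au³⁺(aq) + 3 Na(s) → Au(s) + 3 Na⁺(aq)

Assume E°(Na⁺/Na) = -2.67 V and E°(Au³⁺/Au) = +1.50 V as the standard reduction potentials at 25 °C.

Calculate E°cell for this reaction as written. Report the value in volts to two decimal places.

+4.17 V

The Au³⁺/Au couple has the higher reduction potential, so it is the cathode; Na⁺/Na is oxidised at the anode.
E°cell = E°(cathode) − E°(anode) = (+1.50) − (-2.67) = +4.17 V.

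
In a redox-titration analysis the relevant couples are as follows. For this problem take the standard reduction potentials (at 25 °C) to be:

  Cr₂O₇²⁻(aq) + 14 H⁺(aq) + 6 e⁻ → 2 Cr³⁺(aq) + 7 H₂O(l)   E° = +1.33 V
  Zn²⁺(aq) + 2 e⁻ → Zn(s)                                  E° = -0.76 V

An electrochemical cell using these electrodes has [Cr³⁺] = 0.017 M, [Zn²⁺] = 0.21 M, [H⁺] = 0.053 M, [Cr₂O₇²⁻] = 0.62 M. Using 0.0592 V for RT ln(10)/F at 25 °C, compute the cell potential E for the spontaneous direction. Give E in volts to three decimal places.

+1.967 V

Cr₂O₇²⁻/Cr³⁺ is the cathode (higher E°), Zn²⁺/Zn the anode: E°cell = +1.33 − (-0.76) = +2.09 V, n = 6.
Overall: Cr₂O₇²⁻(aq) + 14 H⁺(aq) + 3 Zn(s) → 2 Cr³⁺(aq) + 7 H₂O(l) + 3 Zn²⁺(aq)
Q = [Cr³⁺]^2·[Zn²⁺]^3 / ([Cr₂O₇²⁻]·[H⁺]^14); log Q = 12.495.
E = E° − (0.0592/n) log Q = +2.09 − (0.0592/6)(12.495) = +1.967 V.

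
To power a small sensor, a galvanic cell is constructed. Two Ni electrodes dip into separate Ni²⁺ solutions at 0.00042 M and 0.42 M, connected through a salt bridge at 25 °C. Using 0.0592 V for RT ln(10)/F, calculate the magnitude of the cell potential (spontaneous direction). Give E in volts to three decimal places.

+0.089 V

For a concentration cell E°cell = 0. The 0.42 M side is the cathode (reduction is favoured where [Ni²⁺] is higher).
With n = 2, E = −(0.0592/2) log([Ni²⁺]ₐₙ/[Ni²⁺]꜀ₐₜ) = −(0.0592/2) log(0.00042/0.42) = −(0.0592/2)(-3.000) = +0.089 V.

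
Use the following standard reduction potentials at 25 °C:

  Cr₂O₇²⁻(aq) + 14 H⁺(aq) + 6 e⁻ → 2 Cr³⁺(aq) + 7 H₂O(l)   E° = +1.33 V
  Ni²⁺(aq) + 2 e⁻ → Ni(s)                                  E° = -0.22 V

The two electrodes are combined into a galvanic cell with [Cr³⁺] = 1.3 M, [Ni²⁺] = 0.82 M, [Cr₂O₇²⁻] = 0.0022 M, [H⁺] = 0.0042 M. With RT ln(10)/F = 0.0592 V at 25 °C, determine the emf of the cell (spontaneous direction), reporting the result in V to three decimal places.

+1.196 V

Cr₂O₇²⁻/Cr³⁺ is the cathode (higher E°), Ni²⁺/Ni the anode: E°cell = +1.33 − (-0.22) = +1.55 V, n = 6.
Overall: Cr₂O₇²⁻(aq) + 14 H⁺(aq) + 3 Ni(s) → 2 Cr³⁺(aq) + 7 H₂O(l) + 3 Ni²⁺(aq)
Q = [Cr³⁺]^2·[Ni²⁺]^3 / ([Cr₂O₇²⁻]·[H⁺]^14); log Q = 35.901.
E = E° − (0.0592/n) log Q = +1.55 − (0.0592/6)(35.901) = +1.196 V.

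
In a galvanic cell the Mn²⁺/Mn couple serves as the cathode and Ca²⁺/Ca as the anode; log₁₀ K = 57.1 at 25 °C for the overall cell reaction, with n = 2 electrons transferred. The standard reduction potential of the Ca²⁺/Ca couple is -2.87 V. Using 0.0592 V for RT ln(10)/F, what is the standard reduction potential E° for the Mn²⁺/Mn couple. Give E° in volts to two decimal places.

E°cell = (0.0592/n)·log K = (0.0592/2)(57.1) = +1.690 V.
Since Mn²⁺/Mn is the cathode and Ca²⁺/Ca the anode, E°cell = E°(Mn²⁺/Mn) − E°(Ca²⁺/Ca).
So E°(Mn²⁺/Mn) = E°cell + E°(Ca²⁺/Ca) = +1.690 + (-2.87) = -1.18 V.

-1.18 V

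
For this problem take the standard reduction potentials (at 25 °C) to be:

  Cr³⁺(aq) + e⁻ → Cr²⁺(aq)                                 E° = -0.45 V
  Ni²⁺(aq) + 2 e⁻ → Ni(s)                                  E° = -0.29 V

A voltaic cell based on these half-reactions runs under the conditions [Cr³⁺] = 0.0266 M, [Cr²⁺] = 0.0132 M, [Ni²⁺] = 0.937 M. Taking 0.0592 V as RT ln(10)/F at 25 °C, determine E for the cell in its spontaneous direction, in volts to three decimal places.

+0.141 V

Ni²⁺/Ni is the cathode (higher E°), Cr³⁺/Cr²⁺ the anode: E°cell = -0.29 − (-0.45) = +0.16 V, n = 2.
Overall: Ni²⁺(aq) + 2 Cr²⁺(aq) → Ni(s) + 2 Cr³⁺(aq)
Q = [Cr³⁺]^2 / ([Ni²⁺]·[Cr²⁺]^2); log Q = 0.637.
E = E° − (0.0592/n) log Q = +0.16 − (0.0592/2)(0.637) = +0.141 V.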